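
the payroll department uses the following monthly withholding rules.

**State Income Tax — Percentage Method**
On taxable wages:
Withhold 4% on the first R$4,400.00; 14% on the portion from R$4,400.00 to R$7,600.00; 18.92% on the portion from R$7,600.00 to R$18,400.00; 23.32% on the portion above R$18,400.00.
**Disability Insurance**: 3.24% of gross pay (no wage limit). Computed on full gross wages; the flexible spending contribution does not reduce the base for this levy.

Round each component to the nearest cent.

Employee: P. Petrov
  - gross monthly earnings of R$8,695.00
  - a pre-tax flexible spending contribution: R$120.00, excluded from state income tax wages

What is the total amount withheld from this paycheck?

State Income Tax: taxable = R$8,695.00 − R$120.00 = R$8,575.00
  R$624.00 + 18.92% × (R$8,575.00 − R$7,600.00) = R$624.00 + 18.92% × R$975.00 = R$808.47
Disability Insurance: 3.24% × R$8,695.00 = R$281.72
Total: R$808.47 + R$281.72 = R$1,090.19

R$1,090.19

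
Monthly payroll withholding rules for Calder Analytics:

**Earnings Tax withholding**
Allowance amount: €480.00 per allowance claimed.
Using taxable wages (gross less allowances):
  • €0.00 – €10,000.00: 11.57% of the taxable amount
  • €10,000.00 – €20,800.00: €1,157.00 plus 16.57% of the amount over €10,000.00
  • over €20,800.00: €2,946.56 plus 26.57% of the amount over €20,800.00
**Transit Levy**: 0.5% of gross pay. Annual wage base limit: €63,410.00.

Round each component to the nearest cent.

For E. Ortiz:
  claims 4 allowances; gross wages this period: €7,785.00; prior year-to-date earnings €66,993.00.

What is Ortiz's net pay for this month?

Earnings Tax: taxable = €7,785.00 − 4×€480.00 = €5,865.00
  11.57% × €5,865.00 = €678.58
Transit Levy: YTD €66,993.00 ≥ cap €63,410.00 → €0.00
Total withheld: €678.58 + €0.00 = €678.58
Net pay: €7,785.00 − €678.58 = €7,106.42

€7,106.42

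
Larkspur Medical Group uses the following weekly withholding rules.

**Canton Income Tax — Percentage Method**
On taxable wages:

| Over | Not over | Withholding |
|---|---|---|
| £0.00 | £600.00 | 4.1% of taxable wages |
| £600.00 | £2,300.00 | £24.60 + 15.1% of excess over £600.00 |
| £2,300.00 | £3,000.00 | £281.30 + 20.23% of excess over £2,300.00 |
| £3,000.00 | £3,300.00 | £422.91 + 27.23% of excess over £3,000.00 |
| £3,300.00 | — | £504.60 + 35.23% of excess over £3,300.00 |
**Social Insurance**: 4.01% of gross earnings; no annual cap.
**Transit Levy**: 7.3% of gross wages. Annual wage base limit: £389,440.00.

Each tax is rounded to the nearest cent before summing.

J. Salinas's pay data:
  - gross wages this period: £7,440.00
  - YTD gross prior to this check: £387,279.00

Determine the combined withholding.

Canton Income Tax: taxable = £7,440.00
  £504.60 + 35.23% × (£7,440.00 − £3,300.00) = £504.60 + 35.23% × £4,140.00 = £1,963.12
Social Insurance: 4.01% × £7,440.00 = £298.34
Transit Levy: cap £389,440.00 − YTD £387,279.00 = £2,161.00 subject; 7.3% × £2,161.00 = £157.75
Total: £1,963.12 + £298.34 + £157.75 = £2,419.21

£2,419.21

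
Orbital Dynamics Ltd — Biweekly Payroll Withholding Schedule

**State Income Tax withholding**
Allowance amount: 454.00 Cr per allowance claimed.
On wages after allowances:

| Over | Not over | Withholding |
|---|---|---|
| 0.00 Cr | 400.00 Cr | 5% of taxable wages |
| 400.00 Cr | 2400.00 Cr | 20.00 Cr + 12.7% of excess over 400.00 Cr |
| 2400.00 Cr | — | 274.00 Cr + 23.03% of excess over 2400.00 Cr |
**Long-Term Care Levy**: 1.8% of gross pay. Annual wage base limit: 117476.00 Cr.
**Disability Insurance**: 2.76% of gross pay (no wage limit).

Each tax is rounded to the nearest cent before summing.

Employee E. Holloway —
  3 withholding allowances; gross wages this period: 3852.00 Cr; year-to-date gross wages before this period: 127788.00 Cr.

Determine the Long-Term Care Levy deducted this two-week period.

Long-Term Care Levy: YTD 127788.00 Cr ≥ cap 117476.00 Cr → 0.00 Cr

0.00 Cr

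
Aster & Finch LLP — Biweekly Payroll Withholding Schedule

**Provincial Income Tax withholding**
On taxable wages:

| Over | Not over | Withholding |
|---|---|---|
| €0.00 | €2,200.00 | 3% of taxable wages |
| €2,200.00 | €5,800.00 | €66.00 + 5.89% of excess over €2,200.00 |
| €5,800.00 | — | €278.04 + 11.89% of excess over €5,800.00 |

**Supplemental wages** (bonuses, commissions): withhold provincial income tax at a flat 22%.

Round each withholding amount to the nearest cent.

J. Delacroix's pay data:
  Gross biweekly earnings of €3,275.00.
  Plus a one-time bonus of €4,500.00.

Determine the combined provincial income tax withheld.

Provincial Income Tax: taxable = €3,275.00
  €66.00 + 5.89% × (€3,275.00 − €2,200.00) = €66.00 + 5.89% × €1,075.00 = €129.32
Supplemental (22% flat on bonus): 22% × €4,500.00 = €990.00
Total provincial income tax: €129.32 + €990.00 = €1,119.32

€1,119.32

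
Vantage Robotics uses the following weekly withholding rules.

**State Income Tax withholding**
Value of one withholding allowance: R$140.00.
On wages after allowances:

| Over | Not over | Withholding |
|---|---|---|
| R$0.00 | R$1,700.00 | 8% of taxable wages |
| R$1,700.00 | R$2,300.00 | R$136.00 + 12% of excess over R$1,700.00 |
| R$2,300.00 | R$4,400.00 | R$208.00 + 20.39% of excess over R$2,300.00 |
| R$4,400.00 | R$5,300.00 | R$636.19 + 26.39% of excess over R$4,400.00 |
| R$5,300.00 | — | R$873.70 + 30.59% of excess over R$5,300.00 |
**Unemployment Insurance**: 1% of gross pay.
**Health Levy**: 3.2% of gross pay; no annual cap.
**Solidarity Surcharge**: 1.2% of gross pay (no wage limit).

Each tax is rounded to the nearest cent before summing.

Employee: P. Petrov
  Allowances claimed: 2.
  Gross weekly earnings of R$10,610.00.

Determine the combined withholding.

R$2,985.32

State Income Tax: taxable = R$10,610.00 − 2×R$140.00 = R$10,330.00
  R$873.70 + 30.59% × (R$10,330.00 − R$5,300.00) = R$873.70 + 30.59% × R$5,030.00 = R$2,412.38
Unemployment Insurance: 1% × R$10,610.00 = R$106.10
Health Levy: 3.2% × R$10,610.00 = R$339.52
Solidarity Surcharge: 1.2% × R$10,610.00 = R$127.32
Total: R$2,412.38 + R$106.10 + R$339.52 + R$127.32 = R$2,985.32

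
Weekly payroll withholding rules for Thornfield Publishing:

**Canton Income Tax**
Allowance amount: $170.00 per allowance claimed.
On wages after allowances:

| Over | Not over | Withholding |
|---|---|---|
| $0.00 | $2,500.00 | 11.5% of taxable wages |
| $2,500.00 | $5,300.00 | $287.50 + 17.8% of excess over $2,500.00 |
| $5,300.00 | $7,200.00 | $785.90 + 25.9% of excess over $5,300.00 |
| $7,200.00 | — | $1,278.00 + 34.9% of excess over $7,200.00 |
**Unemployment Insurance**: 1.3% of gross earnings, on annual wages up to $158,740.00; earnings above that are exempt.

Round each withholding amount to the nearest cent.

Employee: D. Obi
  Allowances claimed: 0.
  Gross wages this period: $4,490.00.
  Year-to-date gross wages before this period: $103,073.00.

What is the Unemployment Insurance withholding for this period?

$58.37

Unemployment Insurance: 1.3% × $4,490.00 = $58.37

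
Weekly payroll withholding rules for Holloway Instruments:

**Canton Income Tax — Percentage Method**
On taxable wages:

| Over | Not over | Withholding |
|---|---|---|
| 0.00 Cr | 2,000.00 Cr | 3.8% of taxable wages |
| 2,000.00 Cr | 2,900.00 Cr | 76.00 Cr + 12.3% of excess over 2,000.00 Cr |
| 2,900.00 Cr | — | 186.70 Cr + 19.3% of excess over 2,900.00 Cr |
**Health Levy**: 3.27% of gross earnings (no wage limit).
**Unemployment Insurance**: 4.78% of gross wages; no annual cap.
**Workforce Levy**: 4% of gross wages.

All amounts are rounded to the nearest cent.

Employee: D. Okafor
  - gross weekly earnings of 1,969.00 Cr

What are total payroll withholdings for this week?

Canton Income Tax: taxable = 1,969.00 Cr
  3.8% × 1,969.00 Cr = 74.82 Cr
Health Levy: 3.27% × 1,969.00 Cr = 64.39 Cr
Unemployment Insurance: 4.78% × 1,969.00 Cr = 94.12 Cr
Workforce Levy: 4% × 1,969.00 Cr = 78.76 Cr
Total: 74.82 Cr + 64.39 Cr + 94.12 Cr + 78.76 Cr = 312.09 Cr

312.09 Cr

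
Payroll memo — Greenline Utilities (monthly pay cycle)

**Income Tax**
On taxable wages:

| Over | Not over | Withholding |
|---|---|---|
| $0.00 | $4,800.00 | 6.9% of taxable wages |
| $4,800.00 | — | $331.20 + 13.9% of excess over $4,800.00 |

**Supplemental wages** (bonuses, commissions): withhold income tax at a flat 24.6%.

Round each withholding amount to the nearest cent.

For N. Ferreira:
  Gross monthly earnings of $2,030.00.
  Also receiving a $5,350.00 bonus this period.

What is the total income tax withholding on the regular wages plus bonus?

Income Tax: taxable = $2,030.00
  6.9% × $2,030.00 = $140.07
Supplemental (24.6% flat on bonus): 24.6% × $5,350.00 = $1,316.10
Total income tax: $140.07 + $1,316.10 = $1,456.17

$1,456.17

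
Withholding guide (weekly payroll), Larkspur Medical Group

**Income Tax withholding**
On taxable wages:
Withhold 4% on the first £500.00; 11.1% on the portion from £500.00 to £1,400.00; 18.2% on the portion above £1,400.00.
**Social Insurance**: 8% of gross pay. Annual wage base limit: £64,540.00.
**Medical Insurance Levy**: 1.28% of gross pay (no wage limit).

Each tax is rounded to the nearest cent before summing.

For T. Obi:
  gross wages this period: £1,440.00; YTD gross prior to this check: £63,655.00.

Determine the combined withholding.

£216.41

Income Tax: taxable = £1,440.00
  £119.90 + 18.2% × (£1,440.00 − £1,400.00) = £119.90 + 18.2% × £40.00 = £127.18
Social Insurance: cap £64,540.00 − YTD £63,655.00 = £885.00 subject; 8% × £885.00 = £70.80
Medical Insurance Levy: 1.28% × £1,440.00 = £18.43
Total: £127.18 + £70.80 + £18.43 = £216.41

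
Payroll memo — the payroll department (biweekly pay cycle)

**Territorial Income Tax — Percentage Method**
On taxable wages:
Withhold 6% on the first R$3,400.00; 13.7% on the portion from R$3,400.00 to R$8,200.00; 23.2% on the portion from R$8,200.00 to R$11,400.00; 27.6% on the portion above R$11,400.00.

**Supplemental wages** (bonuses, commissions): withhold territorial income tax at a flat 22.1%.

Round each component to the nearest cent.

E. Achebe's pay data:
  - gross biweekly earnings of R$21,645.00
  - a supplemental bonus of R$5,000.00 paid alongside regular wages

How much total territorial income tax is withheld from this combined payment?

R$5,536.62

Territorial Income Tax: taxable = R$21,645.00
  R$1,604.00 + 27.6% × (R$21,645.00 − R$11,400.00) = R$1,604.00 + 27.6% × R$10,245.00 = R$4,431.62
Supplemental (22.1% flat on bonus): 22.1% × R$5,000.00 = R$1,105.00
Total territorial income tax: R$4,431.62 + R$1,105.00 = R$5,536.62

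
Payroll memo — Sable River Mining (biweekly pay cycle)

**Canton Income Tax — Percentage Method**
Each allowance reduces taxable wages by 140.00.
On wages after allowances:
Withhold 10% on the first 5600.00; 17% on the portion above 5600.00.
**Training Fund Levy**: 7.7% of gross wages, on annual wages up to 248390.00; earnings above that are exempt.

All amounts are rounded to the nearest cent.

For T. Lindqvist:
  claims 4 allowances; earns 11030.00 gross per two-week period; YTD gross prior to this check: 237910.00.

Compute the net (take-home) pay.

8835.14

Canton Income Tax: taxable = 11030.00 − 4×140.00 = 10470.00
  560.00 + 17% × (10470.00 − 5600.00) = 560.00 + 17% × 4870.00 = 1387.90
Training Fund Levy: cap 248390.00 − YTD 237910.00 = 10480.00 subject; 7.7% × 10480.00 = 806.96
Total withheld: 1387.90 + 806.96 = 2194.86
Net pay: 11030.00 − 2194.86 = 8835.14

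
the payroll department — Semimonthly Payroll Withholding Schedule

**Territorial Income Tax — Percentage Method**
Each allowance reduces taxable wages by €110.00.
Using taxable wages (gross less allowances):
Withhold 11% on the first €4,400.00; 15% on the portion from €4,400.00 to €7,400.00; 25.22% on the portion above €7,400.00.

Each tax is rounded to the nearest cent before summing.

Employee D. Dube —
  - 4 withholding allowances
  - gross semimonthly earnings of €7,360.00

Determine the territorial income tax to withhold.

Territorial Income Tax: taxable = €7,360.00 − 4×€110.00 = €6,920.00
  €484.00 + 15% × (€6,920.00 − €4,400.00) = €484.00 + 15% × €2,520.00 = €862.00

€862.00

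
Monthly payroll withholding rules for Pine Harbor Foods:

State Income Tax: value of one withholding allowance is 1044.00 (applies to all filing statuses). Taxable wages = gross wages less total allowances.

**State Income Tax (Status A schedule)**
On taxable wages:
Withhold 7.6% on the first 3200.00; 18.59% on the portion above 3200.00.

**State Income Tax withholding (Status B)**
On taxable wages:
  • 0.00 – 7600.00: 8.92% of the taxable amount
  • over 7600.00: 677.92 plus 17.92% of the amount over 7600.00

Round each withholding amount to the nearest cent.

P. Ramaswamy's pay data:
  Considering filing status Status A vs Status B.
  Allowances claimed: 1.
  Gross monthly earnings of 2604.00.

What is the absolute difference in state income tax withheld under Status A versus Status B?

20.59

State Income Tax (Status A): taxable = 2604.00 − 1×1044.00 = 1560.00
  7.6% × 1560.00 = 118.56
State Income Tax (Status B): taxable = 2604.00 − 1×1044.00 = 1560.00
  8.92% × 1560.00 = 139.15
Difference: |118.56 − 139.15| = 20.59 (higher under Status B)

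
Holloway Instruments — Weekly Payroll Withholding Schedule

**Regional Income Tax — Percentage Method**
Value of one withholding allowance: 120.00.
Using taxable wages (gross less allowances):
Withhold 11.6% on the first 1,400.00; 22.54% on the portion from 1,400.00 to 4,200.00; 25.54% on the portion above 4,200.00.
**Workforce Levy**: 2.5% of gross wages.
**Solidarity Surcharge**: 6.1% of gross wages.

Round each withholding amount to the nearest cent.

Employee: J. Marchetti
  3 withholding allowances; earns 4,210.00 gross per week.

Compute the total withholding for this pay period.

Regional Income Tax: taxable = 4,210.00 − 3×120.00 = 3,850.00
  162.40 + 22.54% × (3,850.00 − 1,400.00) = 162.40 + 22.54% × 2,450.00 = 714.63
Workforce Levy: 2.5% × 4,210.00 = 105.25
Solidarity Surcharge: 6.1% × 4,210.00 = 256.81
Total: 714.63 + 105.25 + 256.81 = 1,076.69

1,076.69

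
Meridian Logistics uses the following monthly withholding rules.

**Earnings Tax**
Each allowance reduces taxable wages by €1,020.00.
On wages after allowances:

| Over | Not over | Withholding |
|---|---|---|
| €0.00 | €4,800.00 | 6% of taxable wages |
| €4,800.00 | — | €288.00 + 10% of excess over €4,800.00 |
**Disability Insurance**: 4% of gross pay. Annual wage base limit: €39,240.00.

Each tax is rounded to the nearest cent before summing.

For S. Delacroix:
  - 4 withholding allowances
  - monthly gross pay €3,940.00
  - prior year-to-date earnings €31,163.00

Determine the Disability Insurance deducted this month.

Disability Insurance: 4% × €3,940.00 = €157.60

€157.60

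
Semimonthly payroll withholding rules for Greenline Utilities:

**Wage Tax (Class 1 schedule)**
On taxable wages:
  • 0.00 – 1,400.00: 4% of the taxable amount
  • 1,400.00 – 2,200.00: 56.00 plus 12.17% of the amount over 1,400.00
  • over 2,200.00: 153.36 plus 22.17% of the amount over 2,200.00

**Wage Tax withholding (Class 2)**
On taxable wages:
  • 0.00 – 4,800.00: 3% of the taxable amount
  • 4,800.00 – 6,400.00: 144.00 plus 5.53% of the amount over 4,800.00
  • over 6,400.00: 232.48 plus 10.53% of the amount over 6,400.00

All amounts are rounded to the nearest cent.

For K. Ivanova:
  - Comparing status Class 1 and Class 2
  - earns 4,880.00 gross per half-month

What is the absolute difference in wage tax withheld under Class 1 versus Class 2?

Wage Tax (Class 1): taxable = 4,880.00
  153.36 + 22.17% × (4,880.00 − 2,200.00) = 153.36 + 22.17% × 2,680.00 = 747.52
Wage Tax (Class 2): taxable = 4,880.00
  144.00 + 5.53% × (4,880.00 − 4,800.00) = 144.00 + 5.53% × 80.00 = 148.42
Difference: |747.52 − 148.42| = 599.10 (higher under Class 1)

599.10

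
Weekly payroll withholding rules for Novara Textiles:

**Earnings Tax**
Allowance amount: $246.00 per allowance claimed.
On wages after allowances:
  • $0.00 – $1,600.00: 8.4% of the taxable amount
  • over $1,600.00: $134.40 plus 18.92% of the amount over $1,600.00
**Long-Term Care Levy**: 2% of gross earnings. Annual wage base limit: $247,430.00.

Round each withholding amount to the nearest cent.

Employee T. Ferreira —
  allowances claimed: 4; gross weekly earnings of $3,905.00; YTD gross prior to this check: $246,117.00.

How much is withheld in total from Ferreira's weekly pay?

$410.59

Earnings Tax: taxable = $3,905.00 − 4×$246.00 = $2,921.00
  $134.40 + 18.92% × ($2,921.00 − $1,600.00) = $134.40 + 18.92% × $1,321.00 = $384.33
Long-Term Care Levy: cap $247,430.00 − YTD $246,117.00 = $1,313.00 subject; 2% × $1,313.00 = $26.26
Total: $384.33 + $26.26 = $410.59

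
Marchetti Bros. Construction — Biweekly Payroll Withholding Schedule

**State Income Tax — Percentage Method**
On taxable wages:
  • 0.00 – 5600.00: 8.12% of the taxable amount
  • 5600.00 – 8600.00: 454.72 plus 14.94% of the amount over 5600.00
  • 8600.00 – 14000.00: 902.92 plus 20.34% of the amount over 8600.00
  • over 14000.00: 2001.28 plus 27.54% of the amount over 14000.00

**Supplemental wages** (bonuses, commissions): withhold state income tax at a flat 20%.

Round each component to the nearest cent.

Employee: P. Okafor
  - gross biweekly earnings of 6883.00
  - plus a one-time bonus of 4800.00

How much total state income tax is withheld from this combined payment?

1606.40

State Income Tax: taxable = 6883.00
  454.72 + 14.94% × (6883.00 − 5600.00) = 454.72 + 14.94% × 1283.00 = 646.40
Supplemental (20% flat on bonus): 20% × 4800.00 = 960.00
Total state income tax: 646.40 + 960.00 = 1606.40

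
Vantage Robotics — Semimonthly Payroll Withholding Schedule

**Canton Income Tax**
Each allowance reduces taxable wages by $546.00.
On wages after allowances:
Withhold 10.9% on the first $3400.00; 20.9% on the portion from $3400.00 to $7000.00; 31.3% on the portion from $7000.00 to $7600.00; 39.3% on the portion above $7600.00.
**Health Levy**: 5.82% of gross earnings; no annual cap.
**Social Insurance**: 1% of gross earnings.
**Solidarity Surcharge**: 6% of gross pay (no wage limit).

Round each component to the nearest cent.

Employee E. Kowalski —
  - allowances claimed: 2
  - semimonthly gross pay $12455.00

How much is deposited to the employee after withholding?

$8068.61

Canton Income Tax: taxable = $12455.00 − 2×$546.00 = $11363.00
  $1310.80 + 39.3% × ($11363.00 − $7600.00) = $1310.80 + 39.3% × $3763.00 = $2789.66
Health Levy: 5.82% × $12455.00 = $724.88
Social Insurance: 1% × $12455.00 = $124.55
Solidarity Surcharge: 6% × $12455.00 = $747.30
Total withheld: $2789.66 + $724.88 + $124.55 + $747.30 = $4386.39
Net pay: $12455.00 − $4386.39 = $8068.61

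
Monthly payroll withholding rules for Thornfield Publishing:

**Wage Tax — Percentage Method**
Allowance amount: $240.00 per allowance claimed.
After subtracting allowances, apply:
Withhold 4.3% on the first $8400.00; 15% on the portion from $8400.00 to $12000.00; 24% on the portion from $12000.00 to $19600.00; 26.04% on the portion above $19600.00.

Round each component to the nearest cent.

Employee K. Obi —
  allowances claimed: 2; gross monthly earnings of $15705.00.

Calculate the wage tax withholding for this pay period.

Wage Tax: taxable = $15705.00 − 2×$240.00 = $15225.00
  $901.20 + 24% × ($15225.00 − $12000.00) = $901.20 + 24% × $3225.00 = $1675.20

$1675.20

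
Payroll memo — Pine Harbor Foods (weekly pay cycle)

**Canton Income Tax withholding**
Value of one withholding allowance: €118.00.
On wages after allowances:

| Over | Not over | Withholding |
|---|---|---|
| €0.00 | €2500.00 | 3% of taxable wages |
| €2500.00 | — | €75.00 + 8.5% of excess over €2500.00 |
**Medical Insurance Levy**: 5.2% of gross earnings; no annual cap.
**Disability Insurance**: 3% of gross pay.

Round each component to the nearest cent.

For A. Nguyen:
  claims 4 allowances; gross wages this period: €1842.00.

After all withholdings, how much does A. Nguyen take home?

Canton Income Tax: taxable = €1842.00 − 4×€118.00 = €1370.00
  3% × €1370.00 = €41.10
Medical Insurance Levy: 5.2% × €1842.00 = €95.78
Disability Insurance: 3% × €1842.00 = €55.26
Total withheld: €41.10 + €95.78 + €55.26 = €192.14
Net pay: €1842.00 − €192.14 = €1649.86

€1649.86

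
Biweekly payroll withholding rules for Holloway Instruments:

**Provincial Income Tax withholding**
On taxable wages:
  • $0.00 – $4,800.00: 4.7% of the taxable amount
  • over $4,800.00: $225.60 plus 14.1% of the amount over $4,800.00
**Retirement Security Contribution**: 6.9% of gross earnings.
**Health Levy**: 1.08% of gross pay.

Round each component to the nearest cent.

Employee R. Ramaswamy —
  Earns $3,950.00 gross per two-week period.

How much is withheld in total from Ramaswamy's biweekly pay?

Provincial Income Tax: taxable = $3,950.00
  4.7% × $3,950.00 = $185.65
Retirement Security Contribution: 6.9% × $3,950.00 = $272.55
Health Levy: 1.08% × $3,950.00 = $42.66
Total: $185.65 + $272.55 + $42.66 = $500.86

$500.86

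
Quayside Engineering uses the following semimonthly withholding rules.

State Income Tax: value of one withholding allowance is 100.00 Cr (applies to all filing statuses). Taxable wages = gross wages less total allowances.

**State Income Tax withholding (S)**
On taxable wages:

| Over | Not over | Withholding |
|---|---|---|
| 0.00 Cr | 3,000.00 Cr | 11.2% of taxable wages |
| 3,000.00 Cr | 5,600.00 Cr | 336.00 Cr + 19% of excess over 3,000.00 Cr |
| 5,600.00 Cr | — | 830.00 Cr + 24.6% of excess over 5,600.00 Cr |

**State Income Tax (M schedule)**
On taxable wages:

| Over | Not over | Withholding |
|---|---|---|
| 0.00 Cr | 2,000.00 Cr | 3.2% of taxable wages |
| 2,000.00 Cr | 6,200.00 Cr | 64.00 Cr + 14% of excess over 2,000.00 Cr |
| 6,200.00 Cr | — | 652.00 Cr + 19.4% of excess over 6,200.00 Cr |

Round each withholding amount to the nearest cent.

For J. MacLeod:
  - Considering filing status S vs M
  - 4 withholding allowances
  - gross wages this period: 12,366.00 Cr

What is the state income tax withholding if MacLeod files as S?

State Income Tax (S): taxable = 12,366.00 Cr − 4×100.00 Cr = 11,966.00 Cr
  830.00 Cr + 24.6% × (11,966.00 Cr − 5,600.00 Cr) = 830.00 Cr + 24.6% × 6,366.00 Cr = 2,396.04 Cr

2,396.04 Cr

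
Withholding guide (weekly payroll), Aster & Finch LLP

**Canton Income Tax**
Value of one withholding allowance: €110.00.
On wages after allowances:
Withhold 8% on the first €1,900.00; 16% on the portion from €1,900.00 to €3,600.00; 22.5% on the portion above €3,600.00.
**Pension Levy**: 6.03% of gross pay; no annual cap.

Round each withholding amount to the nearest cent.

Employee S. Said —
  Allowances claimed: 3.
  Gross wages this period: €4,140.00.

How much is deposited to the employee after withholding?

Canton Income Tax: taxable = €4,140.00 − 3×€110.00 = €3,810.00
  €424.00 + 22.5% × (€3,810.00 − €3,600.00) = €424.00 + 22.5% × €210.00 = €471.25
Pension Levy: 6.03% × €4,140.00 = €249.64
Total withheld: €471.25 + €249.64 = €720.89
Net pay: €4,140.00 − €720.89 = €3,419.11

€3,419.11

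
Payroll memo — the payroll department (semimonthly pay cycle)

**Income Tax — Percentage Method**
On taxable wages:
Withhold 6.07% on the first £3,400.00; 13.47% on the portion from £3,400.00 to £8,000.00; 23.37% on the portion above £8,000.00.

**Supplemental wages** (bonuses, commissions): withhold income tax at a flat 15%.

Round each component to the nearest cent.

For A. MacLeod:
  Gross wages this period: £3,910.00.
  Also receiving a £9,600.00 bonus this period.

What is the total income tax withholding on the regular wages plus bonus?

£1,715.08

Income Tax: taxable = £3,910.00
  £206.38 + 13.47% × (£3,910.00 − £3,400.00) = £206.38 + 13.47% × £510.00 = £275.08
Supplemental (15% flat on bonus): 15% × £9,600.00 = £1,440.00
Total income tax: £275.08 + £1,440.00 = £1,715.08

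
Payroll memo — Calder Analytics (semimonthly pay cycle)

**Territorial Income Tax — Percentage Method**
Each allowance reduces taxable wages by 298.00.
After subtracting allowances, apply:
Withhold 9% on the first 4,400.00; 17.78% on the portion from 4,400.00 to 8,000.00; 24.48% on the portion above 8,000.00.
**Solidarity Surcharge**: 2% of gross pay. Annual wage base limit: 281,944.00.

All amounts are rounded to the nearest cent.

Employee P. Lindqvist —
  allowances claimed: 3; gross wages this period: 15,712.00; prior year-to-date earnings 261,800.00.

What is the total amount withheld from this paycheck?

3,019.37

Territorial Income Tax: taxable = 15,712.00 − 3×298.00 = 14,818.00
  1,036.08 + 24.48% × (14,818.00 − 8,000.00) = 1,036.08 + 24.48% × 6,818.00 = 2,705.13
Solidarity Surcharge: 2% × 15,712.00 = 314.24
Total: 2,705.13 + 314.24 = 3,019.37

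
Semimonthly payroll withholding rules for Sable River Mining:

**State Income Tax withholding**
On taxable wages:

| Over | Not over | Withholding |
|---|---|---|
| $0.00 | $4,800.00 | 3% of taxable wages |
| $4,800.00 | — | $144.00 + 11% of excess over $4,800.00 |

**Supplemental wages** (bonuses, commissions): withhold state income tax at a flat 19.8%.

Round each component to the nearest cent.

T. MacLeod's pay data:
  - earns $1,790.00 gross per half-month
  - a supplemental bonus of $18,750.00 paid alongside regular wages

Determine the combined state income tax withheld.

State Income Tax: taxable = $1,790.00
  3% × $1,790.00 = $53.70
Supplemental (19.8% flat on bonus): 19.8% × $18,750.00 = $3,712.50
Total state income tax: $53.70 + $3,712.50 = $3,766.20

$3,766.20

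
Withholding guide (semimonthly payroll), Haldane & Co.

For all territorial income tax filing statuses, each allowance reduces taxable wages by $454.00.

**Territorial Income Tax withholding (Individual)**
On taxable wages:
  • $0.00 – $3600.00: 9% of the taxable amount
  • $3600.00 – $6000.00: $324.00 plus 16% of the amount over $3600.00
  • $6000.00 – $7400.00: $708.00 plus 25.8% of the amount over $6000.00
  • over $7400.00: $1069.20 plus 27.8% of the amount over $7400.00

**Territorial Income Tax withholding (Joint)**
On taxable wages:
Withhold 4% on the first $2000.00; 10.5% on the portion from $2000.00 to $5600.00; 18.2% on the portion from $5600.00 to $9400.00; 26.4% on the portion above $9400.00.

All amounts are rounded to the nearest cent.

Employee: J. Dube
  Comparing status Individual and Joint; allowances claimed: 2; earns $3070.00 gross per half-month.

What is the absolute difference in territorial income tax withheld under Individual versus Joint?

Territorial Income Tax (Individual): taxable = $3070.00 − 2×$454.00 = $2162.00
  9% × $2162.00 = $194.58
Territorial Income Tax (Joint): taxable = $3070.00 − 2×$454.00 = $2162.00
  $80.00 + 10.5% × ($2162.00 − $2000.00) = $80.00 + 10.5% × $162.00 = $97.01
Difference: |$194.58 − $97.01| = $97.57 (higher under Individual)

$97.57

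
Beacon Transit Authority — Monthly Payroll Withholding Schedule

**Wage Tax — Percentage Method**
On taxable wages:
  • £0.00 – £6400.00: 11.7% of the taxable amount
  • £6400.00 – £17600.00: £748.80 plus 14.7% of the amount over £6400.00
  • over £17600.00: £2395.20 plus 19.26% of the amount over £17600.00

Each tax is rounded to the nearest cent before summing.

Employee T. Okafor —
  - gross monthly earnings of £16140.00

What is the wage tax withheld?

£2180.58

Wage Tax: taxable = £16140.00
  £748.80 + 14.7% × (£16140.00 − £6400.00) = £748.80 + 14.7% × £9740.00 = £2180.58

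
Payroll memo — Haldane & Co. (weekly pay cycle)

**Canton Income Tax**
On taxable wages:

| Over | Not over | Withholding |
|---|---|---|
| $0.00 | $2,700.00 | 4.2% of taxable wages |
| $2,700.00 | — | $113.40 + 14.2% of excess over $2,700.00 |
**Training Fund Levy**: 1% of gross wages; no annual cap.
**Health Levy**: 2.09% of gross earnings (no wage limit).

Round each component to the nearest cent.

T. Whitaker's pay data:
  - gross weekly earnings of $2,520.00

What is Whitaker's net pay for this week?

Canton Income Tax: taxable = $2,520.00
  4.2% × $2,520.00 = $105.84
Training Fund Levy: 1% × $2,520.00 = $25.20
Health Levy: 2.09% × $2,520.00 = $52.67
Total withheld: $105.84 + $25.20 + $52.67 = $183.71
Net pay: $2,520.00 − $183.71 = $2,336.29

$2,336.29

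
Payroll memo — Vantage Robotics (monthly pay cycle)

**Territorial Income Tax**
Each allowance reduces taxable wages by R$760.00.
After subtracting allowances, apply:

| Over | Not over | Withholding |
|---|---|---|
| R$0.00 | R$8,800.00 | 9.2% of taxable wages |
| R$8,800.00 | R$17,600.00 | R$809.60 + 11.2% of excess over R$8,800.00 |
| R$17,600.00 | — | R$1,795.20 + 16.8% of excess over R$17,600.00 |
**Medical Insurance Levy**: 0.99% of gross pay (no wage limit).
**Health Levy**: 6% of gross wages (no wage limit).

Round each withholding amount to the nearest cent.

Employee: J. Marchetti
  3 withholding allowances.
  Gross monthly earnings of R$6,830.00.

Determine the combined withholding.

Territorial Income Tax: taxable = R$6,830.00 − 3×R$760.00 = R$4,550.00
  9.2% × R$4,550.00 = R$418.60
Medical Insurance Levy: 0.99% × R$6,830.00 = R$67.62
Health Levy: 6% × R$6,830.00 = R$409.80
Total: R$418.60 + R$67.62 + R$409.80 = R$896.02

R$896.02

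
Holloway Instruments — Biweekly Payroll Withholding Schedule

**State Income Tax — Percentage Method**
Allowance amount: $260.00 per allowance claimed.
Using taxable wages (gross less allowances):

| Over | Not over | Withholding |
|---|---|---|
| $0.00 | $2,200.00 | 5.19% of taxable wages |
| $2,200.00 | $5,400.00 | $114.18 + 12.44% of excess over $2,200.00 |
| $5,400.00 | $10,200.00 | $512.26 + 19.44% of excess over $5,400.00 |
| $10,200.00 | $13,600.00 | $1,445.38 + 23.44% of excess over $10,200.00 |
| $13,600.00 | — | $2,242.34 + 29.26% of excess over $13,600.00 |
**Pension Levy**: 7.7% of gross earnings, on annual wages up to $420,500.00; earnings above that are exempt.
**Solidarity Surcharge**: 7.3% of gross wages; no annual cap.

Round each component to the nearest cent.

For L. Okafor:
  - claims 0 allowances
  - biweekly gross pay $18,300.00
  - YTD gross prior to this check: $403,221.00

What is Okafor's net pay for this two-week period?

$12,016.06

State Income Tax: taxable = $18,300.00
  $2,242.34 + 29.26% × ($18,300.00 − $13,600.00) = $2,242.34 + 29.26% × $4,700.00 = $3,617.56
Pension Levy: cap $420,500.00 − YTD $403,221.00 = $17,279.00 subject; 7.7% × $17,279.00 = $1,330.48
Solidarity Surcharge: 7.3% × $18,300.00 = $1,335.90
Total withheld: $3,617.56 + $1,330.48 + $1,335.90 = $6,283.94
Net pay: $18,300.00 − $6,283.94 = $12,016.06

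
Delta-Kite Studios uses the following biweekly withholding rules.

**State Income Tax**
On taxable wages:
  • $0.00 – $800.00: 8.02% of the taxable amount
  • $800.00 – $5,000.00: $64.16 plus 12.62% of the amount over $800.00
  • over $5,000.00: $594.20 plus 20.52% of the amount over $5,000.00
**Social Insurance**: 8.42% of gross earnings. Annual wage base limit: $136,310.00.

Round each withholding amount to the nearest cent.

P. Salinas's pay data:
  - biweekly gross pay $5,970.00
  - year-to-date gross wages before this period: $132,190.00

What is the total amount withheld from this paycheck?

$1,140.14

State Income Tax: taxable = $5,970.00
  $594.20 + 20.52% × ($5,970.00 − $5,000.00) = $594.20 + 20.52% × $970.00 = $793.24
Social Insurance: cap $136,310.00 − YTD $132,190.00 = $4,120.00 subject; 8.42% × $4,120.00 = $346.90
Total: $793.24 + $346.90 = $1,140.14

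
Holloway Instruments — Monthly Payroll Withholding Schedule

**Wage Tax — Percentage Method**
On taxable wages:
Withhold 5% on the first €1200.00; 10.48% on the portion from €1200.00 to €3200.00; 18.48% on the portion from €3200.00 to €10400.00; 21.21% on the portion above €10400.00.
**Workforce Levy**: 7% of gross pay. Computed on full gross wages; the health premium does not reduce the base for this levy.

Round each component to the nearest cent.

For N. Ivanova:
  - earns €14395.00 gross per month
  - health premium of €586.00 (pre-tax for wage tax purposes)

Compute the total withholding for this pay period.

€3330.86

Wage Tax: taxable = €14395.00 − €586.00 = €13809.00
  €1600.16 + 21.21% × (€13809.00 − €10400.00) = €1600.16 + 21.21% × €3409.00 = €2323.21
Workforce Levy: 7% × €14395.00 = €1007.65
Total: €2323.21 + €1007.65 = €3330.86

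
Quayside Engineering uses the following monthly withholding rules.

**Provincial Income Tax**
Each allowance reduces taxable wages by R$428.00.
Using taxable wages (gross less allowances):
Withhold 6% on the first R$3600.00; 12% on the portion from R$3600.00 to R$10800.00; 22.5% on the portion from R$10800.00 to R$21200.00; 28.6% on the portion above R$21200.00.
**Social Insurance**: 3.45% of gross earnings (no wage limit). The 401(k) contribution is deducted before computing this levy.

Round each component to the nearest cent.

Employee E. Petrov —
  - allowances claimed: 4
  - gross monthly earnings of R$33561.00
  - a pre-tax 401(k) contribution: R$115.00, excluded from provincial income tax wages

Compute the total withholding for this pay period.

R$7586.61

Provincial Income Tax: taxable = R$33561.00 − R$115.00 − 4×R$428.00 = R$31734.00
  R$3420.00 + 28.6% × (R$31734.00 − R$21200.00) = R$3420.00 + 28.6% × R$10534.00 = R$6432.72
Social Insurance: 3.45% × R$33446.00 = R$1153.89
Total: R$6432.72 + R$1153.89 = R$7586.61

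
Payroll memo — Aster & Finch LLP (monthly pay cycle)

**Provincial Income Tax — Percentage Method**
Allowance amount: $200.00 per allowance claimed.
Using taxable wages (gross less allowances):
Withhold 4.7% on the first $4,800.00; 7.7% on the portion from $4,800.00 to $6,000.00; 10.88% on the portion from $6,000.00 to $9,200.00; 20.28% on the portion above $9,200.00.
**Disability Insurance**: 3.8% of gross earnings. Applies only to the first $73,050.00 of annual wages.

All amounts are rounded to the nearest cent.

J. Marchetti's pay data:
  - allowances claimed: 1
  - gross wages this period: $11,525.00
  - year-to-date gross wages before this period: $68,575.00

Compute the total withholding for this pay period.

$1,267.16

Provincial Income Tax: taxable = $11,525.00 − 1×$200.00 = $11,325.00
  $666.16 + 20.28% × ($11,325.00 − $9,200.00) = $666.16 + 20.28% × $2,125.00 = $1,097.11
Disability Insurance: cap $73,050.00 − YTD $68,575.00 = $4,475.00 subject; 3.8% × $4,475.00 = $170.05
Total: $1,097.11 + $170.05 = $1,267.16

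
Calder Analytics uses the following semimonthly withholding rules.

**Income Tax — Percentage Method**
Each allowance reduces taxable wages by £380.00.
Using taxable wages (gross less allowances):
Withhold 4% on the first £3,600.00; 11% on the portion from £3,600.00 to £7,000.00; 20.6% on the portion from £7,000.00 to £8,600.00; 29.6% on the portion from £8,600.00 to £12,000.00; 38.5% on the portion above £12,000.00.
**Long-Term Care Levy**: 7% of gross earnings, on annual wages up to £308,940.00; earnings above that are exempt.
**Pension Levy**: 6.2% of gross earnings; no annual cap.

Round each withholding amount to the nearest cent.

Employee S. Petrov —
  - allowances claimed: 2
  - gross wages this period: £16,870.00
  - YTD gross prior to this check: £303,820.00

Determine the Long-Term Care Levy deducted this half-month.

Long-Term Care Levy: cap £308,940.00 − YTD £303,820.00 = £5,120.00 subject; 7% × £5,120.00 = £358.40

£358.40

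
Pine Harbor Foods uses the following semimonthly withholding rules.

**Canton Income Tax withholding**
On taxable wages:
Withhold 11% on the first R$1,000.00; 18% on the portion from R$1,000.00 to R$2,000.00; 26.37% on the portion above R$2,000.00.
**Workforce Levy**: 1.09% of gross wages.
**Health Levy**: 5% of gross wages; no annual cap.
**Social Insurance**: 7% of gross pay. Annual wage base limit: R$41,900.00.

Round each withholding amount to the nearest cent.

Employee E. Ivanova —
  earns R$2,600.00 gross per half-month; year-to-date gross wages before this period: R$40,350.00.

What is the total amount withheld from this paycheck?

Canton Income Tax: taxable = R$2,600.00
  R$290.00 + 26.37% × (R$2,600.00 − R$2,000.00) = R$290.00 + 26.37% × R$600.00 = R$448.22
Workforce Levy: 1.09% × R$2,600.00 = R$28.34
Health Levy: 5% × R$2,600.00 = R$130.00
Social Insurance: cap R$41,900.00 − YTD R$40,350.00 = R$1,550.00 subject; 7% × R$1,550.00 = R$108.50
Total: R$448.22 + R$28.34 + R$130.00 + R$108.50 = R$715.06

R$715.06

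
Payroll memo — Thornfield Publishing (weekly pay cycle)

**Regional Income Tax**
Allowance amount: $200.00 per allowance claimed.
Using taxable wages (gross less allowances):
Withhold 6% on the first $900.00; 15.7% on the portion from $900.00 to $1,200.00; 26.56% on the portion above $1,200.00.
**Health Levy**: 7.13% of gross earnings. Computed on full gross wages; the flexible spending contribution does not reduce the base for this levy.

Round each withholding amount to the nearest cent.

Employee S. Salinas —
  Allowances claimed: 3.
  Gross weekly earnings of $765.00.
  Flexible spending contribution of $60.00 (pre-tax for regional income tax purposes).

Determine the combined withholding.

Regional Income Tax: taxable = $765.00 − $60.00 − 3×$200.00 = $105.00
  6% × $105.00 = $6.30
Health Levy: 7.13% × $765.00 = $54.54
Total: $6.30 + $54.54 = $60.84

$60.84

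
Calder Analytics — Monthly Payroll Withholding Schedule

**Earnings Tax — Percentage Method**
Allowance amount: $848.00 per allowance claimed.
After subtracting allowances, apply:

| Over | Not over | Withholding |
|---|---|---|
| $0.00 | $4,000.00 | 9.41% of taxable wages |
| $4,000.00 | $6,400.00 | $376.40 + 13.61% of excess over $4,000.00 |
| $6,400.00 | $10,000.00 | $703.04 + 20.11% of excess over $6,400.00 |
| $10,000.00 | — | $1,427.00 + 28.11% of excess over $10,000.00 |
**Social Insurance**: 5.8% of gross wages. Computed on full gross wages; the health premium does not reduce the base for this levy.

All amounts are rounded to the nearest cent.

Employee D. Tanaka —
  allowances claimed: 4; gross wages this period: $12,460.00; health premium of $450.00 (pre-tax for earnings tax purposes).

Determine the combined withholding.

$1,871.76

Earnings Tax: taxable = $12,460.00 − $450.00 − 4×$848.00 = $8,618.00
  $703.04 + 20.11% × ($8,618.00 − $6,400.00) = $703.04 + 20.11% × $2,218.00 = $1,149.08
Social Insurance: 5.8% × $12,460.00 = $722.68
Total: $1,149.08 + $722.68 = $1,871.76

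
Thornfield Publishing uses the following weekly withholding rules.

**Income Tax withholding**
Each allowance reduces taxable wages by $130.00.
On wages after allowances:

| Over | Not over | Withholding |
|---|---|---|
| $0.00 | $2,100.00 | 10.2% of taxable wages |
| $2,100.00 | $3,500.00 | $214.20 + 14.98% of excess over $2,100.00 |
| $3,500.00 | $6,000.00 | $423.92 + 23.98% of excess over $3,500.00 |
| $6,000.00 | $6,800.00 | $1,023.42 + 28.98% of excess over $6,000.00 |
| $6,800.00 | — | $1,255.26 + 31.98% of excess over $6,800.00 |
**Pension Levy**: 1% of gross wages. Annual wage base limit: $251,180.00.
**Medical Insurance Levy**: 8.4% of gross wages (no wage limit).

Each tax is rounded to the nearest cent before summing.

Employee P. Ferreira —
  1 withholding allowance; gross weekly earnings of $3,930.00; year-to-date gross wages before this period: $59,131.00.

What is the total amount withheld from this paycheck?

Income Tax: taxable = $3,930.00 − 1×$130.00 = $3,800.00
  $423.92 + 23.98% × ($3,800.00 − $3,500.00) = $423.92 + 23.98% × $300.00 = $495.86
Pension Levy: 1% × $3,930.00 = $39.30
Medical Insurance Levy: 8.4% × $3,930.00 = $330.12
Total: $495.86 + $39.30 + $330.12 = $865.28

$865.28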